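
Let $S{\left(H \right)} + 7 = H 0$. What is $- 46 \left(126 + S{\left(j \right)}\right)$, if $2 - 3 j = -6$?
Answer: $-5474$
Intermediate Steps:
$j = \frac{8}{3}$ ($j = \frac{2}{3} - -2 = \frac{2}{3} + 2 = \frac{8}{3} \approx 2.6667$)
$S{\left(H \right)} = -7$ ($S{\left(H \right)} = -7 + H 0 = -7 + 0 = -7$)
$- 46 \left(126 + S{\left(j \right)}\right) = - 46 \left(126 - 7\right) = \left(-46\right) 119 = -5474$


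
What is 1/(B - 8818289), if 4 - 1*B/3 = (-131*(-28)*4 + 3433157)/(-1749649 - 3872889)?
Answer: -5622538/49581087183539 ≈ -1.1340e-7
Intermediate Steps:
B = 77813943/5622538 (B = 12 - 3*(-131*(-28)*4 + 3433157)/(-1749649 - 3872889) = 12 - 3*(3668*4 + 3433157)/(-5622538) = 12 - 3*(14672 + 3433157)*(-1)/5622538 = 12 - 10343487*(-1)/5622538 = 12 - 3*(-3447829/5622538) = 12 + 10343487/5622538 = 77813943/5622538 ≈ 13.840)
1/(B - 8818289) = 1/(77813943/5622538 - 8818289) = 1/(-49581087183539/5622538) = -5622538/49581087183539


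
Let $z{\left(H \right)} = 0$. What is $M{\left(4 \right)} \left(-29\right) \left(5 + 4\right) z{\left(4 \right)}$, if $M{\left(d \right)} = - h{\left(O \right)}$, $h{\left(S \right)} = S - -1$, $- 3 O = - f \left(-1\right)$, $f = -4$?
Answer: $0$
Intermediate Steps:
$O = \frac{4}{3}$ ($O = - \frac{\left(-1\right) \left(-4\right) \left(-1\right)}{3} = - \frac{4 \left(-1\right)}{3} = \left(- \frac{1}{3}\right) \left(-4\right) = \frac{4}{3} \approx 1.3333$)
$h{\left(S \right)} = 1 + S$ ($h{\left(S \right)} = S + 1 = 1 + S$)
$M{\left(d \right)} = - \frac{7}{3}$ ($M{\left(d \right)} = - (1 + \frac{4}{3}) = \left(-1\right) \frac{7}{3} = - \frac{7}{3}$)
$M{\left(4 \right)} \left(-29\right) \left(5 + 4\right) z{\left(4 \right)} = \left(- \frac{7}{3}\right) \left(-29\right) \left(5 + 4\right) 0 = \frac{203 \cdot 9 \cdot 0}{3} = \frac{203}{3} \cdot 0 = 0$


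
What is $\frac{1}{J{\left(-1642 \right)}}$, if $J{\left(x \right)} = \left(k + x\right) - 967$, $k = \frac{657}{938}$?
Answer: $- \frac{938}{2446585} \approx -0.00038339$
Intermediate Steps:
$k = \frac{657}{938}$ ($k = 657 \cdot \frac{1}{938} = \frac{657}{938} \approx 0.70043$)
$J{\left(x \right)} = - \frac{906389}{938} + x$ ($J{\left(x \right)} = \left(\frac{657}{938} + x\right) - 967 = - \frac{906389}{938} + x$)
$\frac{1}{J{\left(-1642 \right)}} = \frac{1}{- \frac{906389}{938} - 1642} = \frac{1}{- \frac{2446585}{938}} = - \frac{938}{2446585}$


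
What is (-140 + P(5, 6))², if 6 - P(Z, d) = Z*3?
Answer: 22201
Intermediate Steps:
P(Z, d) = 6 - 3*Z (P(Z, d) = 6 - Z*3 = 6 - 3*Z)
(-140 + P(5, 6))² = (-140 + (6 - 3*5))² = (-140 + (6 - 15))² = (-140 - 9)² = (-149)² = 22201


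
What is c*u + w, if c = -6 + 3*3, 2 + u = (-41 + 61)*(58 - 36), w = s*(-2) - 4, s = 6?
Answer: 1298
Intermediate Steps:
w = -16 (w = 6*(-2) - 4 = -12 - 4 = -16)
u = 438 (u = -2 + (-41 + 61)*(58 - 36) = -2 + 20*22 = -2 + 440 = 438)
c = 3 (c = -6 + 9 = 3)
c*u + w = 3*438 - 16 = 1314 - 16 = 1298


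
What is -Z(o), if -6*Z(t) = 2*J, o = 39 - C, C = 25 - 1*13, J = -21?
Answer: -7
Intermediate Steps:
C = 12 (C = 25 - 13 = 12)
o = 27 (o = 39 - 1*12 = 39 - 12 = 27)
Z(t) = 7 (Z(t) = -(-21)/3 = -⅙*(-42) = 7)
-Z(o) = -1*7 = -7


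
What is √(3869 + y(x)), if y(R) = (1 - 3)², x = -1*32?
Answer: √3873 ≈ 62.233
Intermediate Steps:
x = -32
y(R) = 4 (y(R) = (-2)² = 4)
√(3869 + y(x)) = √(3869 + 4) = √3873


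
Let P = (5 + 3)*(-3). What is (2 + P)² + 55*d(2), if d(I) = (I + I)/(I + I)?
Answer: 539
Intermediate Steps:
P = -24 (P = 8*(-3) = -24)
d(I) = 1 (d(I) = (2*I)/((2*I)) = (2*I)*(1/(2*I)) = 1)
(2 + P)² + 55*d(2) = (2 - 24)² + 55*1 = (-22)² + 55 = 484 + 55 = 539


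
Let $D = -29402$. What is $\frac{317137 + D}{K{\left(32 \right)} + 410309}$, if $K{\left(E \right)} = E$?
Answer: $\frac{287735}{410341} \approx 0.70121$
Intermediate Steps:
$\frac{317137 + D}{K{\left(32 \right)} + 410309} = \frac{317137 - 29402}{32 + 410309} = \frac{287735}{410341}$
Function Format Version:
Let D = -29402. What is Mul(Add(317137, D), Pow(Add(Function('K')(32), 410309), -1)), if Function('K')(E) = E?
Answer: Rational(287735, 410341) ≈ 0.70121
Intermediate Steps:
Mul(Add(317137, D), Pow(Add(Function('K')(32), 410309), -1)) = Mul(Add(317137, -29402), Pow(Add(32, 410309), -1)) = Mul(287735, Pow(410341, -1)) = Mul(287735, Rational(1, 410341)) = Rational(287735, 410341)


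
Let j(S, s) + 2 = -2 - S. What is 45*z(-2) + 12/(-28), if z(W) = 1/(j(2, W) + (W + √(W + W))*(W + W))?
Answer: 213/238 + 90*I/17 ≈ 0.89496 + 5.2941*I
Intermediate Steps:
j(S, s) = -4 - S (j(S, s) = -2 + (-2 - S) = -4 - S)
z(W) = 1/(-6 + 2*W*(W + √2*√W)) (z(W) = 1/((-4 - 1*2) + (W + √(W + W))*(W + W)) = 1/((-4 - 2) + (W + √(2*W))*(2*W)) = 1/(-6 + (W + √2*√W)*(2*W)) = 1/(-6 + 2*W*(W + √2*√W)))
45*z(-2) + 12/(-28) = 45*(1/(2*(-3 + (-2)² + √2*(-2)^(3/2)))) + 12/(-28) = 45*(1/(2*(-3 + 4 + √2*(-2*I*√2)))) + 12*(-1/28) = 45*(1/(2*(-3 + 4 - 4*I))) - 3/7 = 45*(1/(2*(1 - 4*I))) - 3/7 = 45*(((1 + 4*I)/17)/2) - 3/7 = 45*((1 + 4*I)/34) - 3/7 = 45*(1 + 4*I)/34 - 3/7 = -3/7 + 45*(1 + 4*I)/34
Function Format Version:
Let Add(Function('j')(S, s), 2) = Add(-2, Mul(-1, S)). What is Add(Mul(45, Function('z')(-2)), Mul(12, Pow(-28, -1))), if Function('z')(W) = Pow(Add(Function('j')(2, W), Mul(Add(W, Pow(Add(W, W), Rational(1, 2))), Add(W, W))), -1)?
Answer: Add(Rational(213, 238), Mul(Rational(90, 17), I)) ≈ Add(0.89496, Mul(5.2941, I))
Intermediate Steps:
Function('j')(S, s) = Add(-4, Mul(-1, S)) (Function('j')(S, s) = Add(-2, Add(-2, Mul(-1, S))) = Add(-4, Mul(-1, S)))
Function('z')(W) = Pow(Add(-6, Mul(2, W, Add(W, Mul(Pow(2, Rational(1, 2)), Pow(W, Rational(1, 2)))))), -1) (Function('z')(W) = Pow(Add(Add(-4, Mul(-1, 2)), Mul(Add(W, Pow(Add(W, W), Rational(1, 2))), Add(W, W))), -1) = Pow(Add(Add(-4, -2), Mul(Add(W, Pow(Mul(2, W), Rational(1, 2))), Mul(2, W))), -1) = Pow(Add(-6, Mul(Add(W, Mul(Pow(2, Rational(1, 2)), Pow(W, Rational(1, 2)))), Mul(2, W))), -1) = Pow(Add(-6, Mul(2, W, Add(W, Mul(Pow(2, Rational(1, 2)), Pow(W, Rational(1, 2)))))), -1))
Add(Mul(45, Function('z')(-2)), Mul(12, Pow(-28, -1))) = Add(Mul(45, Mul(Rational(1, 2), Pow(Add(-3, Pow(-2, 2), Mul(Pow(2, Rational(1, 2)), Pow(-2, Rational(3, 2)))), -1))), Mul(12, Pow(-28, -1))) = Add(Mul(45, Mul(Rational(1, 2), Pow(Add(-3, 4, Mul(Pow(2, Rational(1, 2)), Mul(-2, I, Pow(2, Rational(1, 2))))), -1))), Mul(12, Rational(-1, 28))) = Add(Mul(45, Mul(Rational(1, 2), Pow(Add(-3, 4, Mul(-4, I)), -1))), Rational(-3, 7)) = Add(Mul(45, Mul(Rational(1, 2), Pow(Add(1, Mul(-4, I)), -1))), Rational(-3, 7)) = Add(Mul(45, Mul(Rational(1, 2), Mul(Rational(1, 17), Add(1, Mul(4, I))))), Rational(-3, 7)) = Add(Mul(45, Mul(Rational(1, 34), Add(1, Mul(4, I)))), Rational(-3, 7)) = Add(Mul(Rational(45, 34), Add(1, Mul(4, I))), Rational(-3, 7)) = Add(Rational(-3, 7), Mul(Rational(45, 34), Add(1, Mul(4, I))))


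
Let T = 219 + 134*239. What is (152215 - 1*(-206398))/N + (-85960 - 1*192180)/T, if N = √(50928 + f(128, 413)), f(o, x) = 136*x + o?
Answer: -55628/6449 + 358613*√26806/53612 ≈ 1086.5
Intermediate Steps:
f(o, x) = o + 136*x
T = 32245 (T = 219 + 32026 = 32245)
N = 2*√26806 (N = √(50928 + (128 + 136*413)) = √(50928 + (128 + 56168)) = √(50928 + 56296) = √107224 = 2*√26806 ≈ 327.45)
(152215 - 1*(-206398))/N + (-85960 - 1*192180)/T = (152215 - 1*(-206398))/((2*√26806)) + (-85960 - 1*192180)/32245 = (152215 + 206398)*(√26806/53612) + (-85960 - 192180)*(1/32245) = 358613*(√26806/53612) - 278140*1/32245 = 358613*√26806/53612 - 55628/6449 = -55628/6449 + 358613*√26806/53612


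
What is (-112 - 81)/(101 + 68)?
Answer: -193/169 ≈ -1.1420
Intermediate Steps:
(-112 - 81)/(101 + 68) = -193/169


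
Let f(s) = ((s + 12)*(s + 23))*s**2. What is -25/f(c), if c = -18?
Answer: 5/1944 ≈ 0.0025720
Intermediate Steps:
f(s) = s**2*(12 + s)*(23 + s) (f(s) = ((12 + s)*(23 + s))*s**2 = s**2*(12 + s)*(23 + s))
-25/f(c) = -25*1/(324*(276 + (-18)**2 + 35*(-18))) = -25*1/(324*(276 + 324 - 630)) = -25/(324*(-30)) = -25/(-9720) = -25*(-1/9720) = 5/1944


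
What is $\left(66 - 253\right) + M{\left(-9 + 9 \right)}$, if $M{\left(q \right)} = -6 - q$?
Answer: $-193$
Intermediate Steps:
$\left(66 - 253\right) + M{\left(-9 + 9 \right)} = \left(66 - 253\right) - 6 = -187 - 6 = -193$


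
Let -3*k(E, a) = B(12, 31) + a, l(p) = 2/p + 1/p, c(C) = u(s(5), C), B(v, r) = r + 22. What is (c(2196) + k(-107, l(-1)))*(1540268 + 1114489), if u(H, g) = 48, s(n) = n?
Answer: 83182386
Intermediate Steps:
B(v, r) = 22 + r
c(C) = 48
l(p) = 3/p (l(p) = 2/p + 1/p = 3/p)
k(E, a) = -53/3 - a/3 (k(E, a) = -((22 + 31) + a)/3 = -(53 + a)/3 = -53/3 - a/3)
(c(2196) + k(-107, l(-1)))*(1540268 + 1114489) = (48 + (-53/3 - 1/(-1)))*(1540268 + 1114489) = (48 + (-53/3 - (-1)))*2654757 = (48 + (-53/3 - ⅓*(-3)))*2654757 = (48 + (-53/3 + 1))*2654757 = (48 - 50/3)*2654757 = (94/3)*2654757 = 83182386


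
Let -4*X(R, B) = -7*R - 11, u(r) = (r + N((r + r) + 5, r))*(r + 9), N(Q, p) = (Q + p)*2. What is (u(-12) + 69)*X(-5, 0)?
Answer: -1746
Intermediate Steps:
N(Q, p) = 2*Q + 2*p
u(r) = (9 + r)*(10 + 7*r) (u(r) = (r + (2*((r + r) + 5) + 2*r))*(r + 9) = (r + (2*(2*r + 5) + 2*r))*(9 + r) = (r + (2*(5 + 2*r) + 2*r))*(9 + r) = (r + ((10 + 4*r) + 2*r))*(9 + r) = (r + (10 + 6*r))*(9 + r) = (10 + 7*r)*(9 + r) = (9 + r)*(10 + 7*r))
X(R, B) = 11/4 + 7*R/4 (X(R, B) = -(-7*R - 11)/4 = -(-11 - 7*R)/4 = 11/4 + 7*R/4)
(u(-12) + 69)*X(-5, 0) = ((90 + 7*(-12)² + 73*(-12)) + 69)*(11/4 + (7/4)*(-5)) = ((90 + 7*144 - 876) + 69)*(11/4 - 35/4) = ((90 + 1008 - 876) + 69)*(-6) = (222 + 69)*(-6) = 291*(-6) = -1746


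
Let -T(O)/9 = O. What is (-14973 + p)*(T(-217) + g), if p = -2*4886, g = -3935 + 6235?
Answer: -105240485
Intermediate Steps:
g = 2300
T(O) = -9*O
p = -9772
(-14973 + p)*(T(-217) + g) = (-14973 - 9772)*(-9*(-217) + 2300) = -24745*(1953 + 2300) = -24745*4253 = -105240485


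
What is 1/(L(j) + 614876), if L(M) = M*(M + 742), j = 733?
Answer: 1/1696051 ≈ 5.8960e-7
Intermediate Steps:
L(M) = M*(742 + M)
1/(L(j) + 614876) = 1/(733*(742 + 733) + 614876) = 1/(733*1475 + 614876) = 1/(1081175 + 614876) = 1/1696051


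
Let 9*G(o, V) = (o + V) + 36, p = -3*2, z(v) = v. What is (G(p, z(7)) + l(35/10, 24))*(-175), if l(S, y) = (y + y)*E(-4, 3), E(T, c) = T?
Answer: 295925/9 ≈ 32881.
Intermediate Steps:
p = -6
l(S, y) = -8*y (l(S, y) = (y + y)*(-4) = (2*y)*(-4) = -8*y)
G(o, V) = 4 + V/9 + o/9 (G(o, V) = ((o + V) + 36)/9 = ((V + o) + 36)/9 = (36 + V + o)/9 = 4 + V/9 + o/9)
(G(p, z(7)) + l(35/10, 24))*(-175) = ((4 + (⅑)*7 + (⅑)*(-6)) - 8*24)*(-175) = ((4 + 7/9 - ⅔) - 192)*(-175) = (37/9 - 192)*(-175) = -1691/9*(-175) = 295925/9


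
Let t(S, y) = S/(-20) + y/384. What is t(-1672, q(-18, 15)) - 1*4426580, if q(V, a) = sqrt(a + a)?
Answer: -22132482/5 + sqrt(30)/384 ≈ -4.4265e+6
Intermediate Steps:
q(V, a) = sqrt(2)*sqrt(a) (q(V, a) = sqrt(2*a) = sqrt(2)*sqrt(a))
t(S, y) = -S/20 + y/384 (t(S, y) = S*(-1/20) + y*(1/384) = -S/20 + y/384)
t(-1672, q(-18, 15)) - 1*4426580 = (-1/20*(-1672) + (sqrt(2)*sqrt(15))/384) - 1*4426580 = (418/5 + sqrt(30)/384) - 4426580 = -22132482/5 + sqrt(30)/384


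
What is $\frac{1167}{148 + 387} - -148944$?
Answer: $\frac{79686207}{535} \approx 1.4895 \cdot 10^{5}$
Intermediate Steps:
$\frac{1167}{148 + 387} - -148944 = \frac{1167}{535} + 148944 = \frac{79686207}{535}$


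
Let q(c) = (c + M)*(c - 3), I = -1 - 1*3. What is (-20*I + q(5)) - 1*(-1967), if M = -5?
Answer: 2047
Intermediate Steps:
I = -4 (I = -1 - 3 = -4)
q(c) = (-5 + c)*(-3 + c) (q(c) = (c - 5)*(c - 3) = (-5 + c)*(-3 + c))
(-20*I + q(5)) - 1*(-1967) = (-20*(-4) + (15 + 5² - 8*5)) - 1*(-1967) = (80 + (15 + 25 - 40)) + 1967 = (80 + 0) + 1967 = 80 + 1967 = 2047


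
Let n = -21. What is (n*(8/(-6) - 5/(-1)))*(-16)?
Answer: 1232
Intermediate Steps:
(n*(8/(-6) - 5/(-1)))*(-16) = -21*(8/(-6) - 5/(-1))*(-16) = -21*(8*(-1/6) - 5*(-1))*(-16) = -21*(-4/3 + 5)*(-16) = -21*11/3*(-16) = -77*(-16) = 1232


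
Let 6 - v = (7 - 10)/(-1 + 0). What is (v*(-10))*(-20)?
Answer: 600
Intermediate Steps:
v = 3 (v = 6 - (7 - 10)/(-1 + 0) = 6 - (-3)/(-1) = 6 - (-3)*(-1) = 6 - 1*3 = 6 - 3 = 3)
(v*(-10))*(-20) = (3*(-10))*(-20) = -30*(-20) = 600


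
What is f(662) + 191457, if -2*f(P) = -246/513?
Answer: 32739188/171 ≈ 1.9146e+5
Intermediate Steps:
f(P) = 41/171 (f(P) = -(-123)/513 = -½*(-82/171) = 41/171)
f(662) + 191457 = 41/171 + 191457 = 32739188/171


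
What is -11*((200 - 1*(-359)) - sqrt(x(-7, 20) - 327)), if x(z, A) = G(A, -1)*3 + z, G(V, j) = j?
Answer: -6149 + 11*I*sqrt(337) ≈ -6149.0 + 201.93*I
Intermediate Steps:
x(z, A) = -3 + z (x(z, A) = -1*3 + z = -3 + z)
-11*((200 - 1*(-359)) - sqrt(x(-7, 20) - 327)) = -11*((200 - 1*(-359)) - sqrt((-3 - 7) - 327)) = -11*((200 + 359) - sqrt(-10 - 327)) = -11*(559 - sqrt(-337)) = -11*(559 - I*sqrt(337)) = -6149 + 11*I*sqrt(337)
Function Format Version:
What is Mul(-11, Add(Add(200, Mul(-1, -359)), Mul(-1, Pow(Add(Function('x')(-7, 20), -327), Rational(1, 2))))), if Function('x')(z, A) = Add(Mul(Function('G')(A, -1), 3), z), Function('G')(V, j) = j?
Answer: Add(-6149, Mul(11, I, Pow(337, Rational(1, 2)))) ≈ Add(-6149.0, Mul(201.93, I))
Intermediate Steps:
Function('x')(z, A) = Add(-3, z) (Function('x')(z, A) = Add(Mul(-1, 3), z) = Add(-3, z))
Mul(-11, Add(Add(200, Mul(-1, -359)), Mul(-1, Pow(Add(Function('x')(-7, 20), -327), Rational(1, 2))))) = Mul(-11, Add(Add(200, Mul(-1, -359)), Mul(-1, Pow(Add(Add(-3, -7), -327), Rational(1, 2))))) = Mul(-11, Add(Add(200, 359), Mul(-1, Pow(Add(-10, -327), Rational(1, 2))))) = Mul(-11, Add(559, Mul(-1, Pow(-337, Rational(1, 2))))) = Mul(-11, Add(559, Mul(-1, Mul(I, Pow(337, Rational(1, 2)))))) = Mul(-11, Add(559, Mul(-1, I, Pow(337, Rational(1, 2))))) = Add(-6149, Mul(11, I, Pow(337, Rational(1, 2))))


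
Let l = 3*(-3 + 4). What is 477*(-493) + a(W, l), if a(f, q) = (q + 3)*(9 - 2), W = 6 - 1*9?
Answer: -235119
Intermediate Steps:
W = -3 (W = 6 - 9 = -3)
l = 3 (l = 3*1 = 3)
a(f, q) = 21 + 7*q (a(f, q) = (3 + q)*7 = 21 + 7*q)
477*(-493) + a(W, l) = 477*(-493) + (21 + 7*3) = -235161 + (21 + 21) = -235161 + 42 = -235119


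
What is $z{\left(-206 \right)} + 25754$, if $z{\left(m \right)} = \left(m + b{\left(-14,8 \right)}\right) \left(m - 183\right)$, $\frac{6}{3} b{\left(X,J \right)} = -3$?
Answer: $\frac{212943}{2} \approx 1.0647 \cdot 10^{5}$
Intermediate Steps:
$b{\left(X,J \right)} = - \frac{3}{2}$ ($b{\left(X,J \right)} = \frac{1}{2} \left(-3\right) = - \frac{3}{2}$)
$z{\left(m \right)} = \left(-183 + m\right) \left(- \frac{3}{2} + m\right)$ ($z{\left(m \right)} = \left(m - \frac{3}{2}\right) \left(m - 183\right) = \left(- \frac{3}{2} + m\right) \left(-183 + m\right) = \left(-183 + m\right) \left(- \frac{3}{2} + m\right)$)
$z{\left(-206 \right)} + 25754 = \left(\frac{549}{2} + \left(-206\right)^{2} - -38007\right) + 25754 = \left(\frac{549}{2} + 42436 + 38007\right) + 25754 = \frac{161435}{2} + 25754 = \frac{212943}{2}$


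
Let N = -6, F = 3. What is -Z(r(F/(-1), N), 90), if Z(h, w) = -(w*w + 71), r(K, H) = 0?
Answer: 8171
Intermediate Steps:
Z(h, w) = -71 - w**2 (Z(h, w) = -(w**2 + 71) = -(71 + w**2) = -71 - w**2)
-Z(r(F/(-1), N), 90) = -(-71 - 1*90**2) = -(-71 - 1*8100) = -(-71 - 8100) = -1*(-8171) = 8171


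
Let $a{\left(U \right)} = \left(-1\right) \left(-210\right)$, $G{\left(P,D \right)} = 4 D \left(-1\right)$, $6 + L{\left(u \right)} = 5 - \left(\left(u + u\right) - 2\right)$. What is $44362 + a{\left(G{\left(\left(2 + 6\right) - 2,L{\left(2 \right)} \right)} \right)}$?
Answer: $44572$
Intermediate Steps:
$L{\left(u \right)} = 1 - 2 u$ ($L{\left(u \right)} = -6 - \left(-7 + 2 u\right) = 1 - 2 u$)
$G{\left(P,D \right)} = - 4 D$
$a{\left(U \right)} = 210$
$44362 + a{\left(G{\left(\left(2 + 6\right) - 2,L{\left(2 \right)} \right)} \right)} = 44362 + 210 = 44572$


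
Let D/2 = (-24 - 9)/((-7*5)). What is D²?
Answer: 4356/1225 ≈ 3.5559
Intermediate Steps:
D = 66/35 (D = 2*((-24 - 9)/((-7*5))) = 2*(-33/(-35)) = 2*(-33*(-1/35)) = 2*(33/35) = 66/35 ≈ 1.8857)
D² = (66/35)² = 4356/1225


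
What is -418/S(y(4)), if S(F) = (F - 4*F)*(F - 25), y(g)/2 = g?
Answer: -209/204 ≈ -1.0245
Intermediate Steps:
y(g) = 2*g
S(F) = -3*F*(-25 + F) (S(F) = (-3*F)*(-25 + F) = -3*F*(-25 + F))
-418/S(y(4)) = -418*1/(24*(25 - 2*4)) = -418*1/(24*(25 - 1*8)) = -418*1/(24*(25 - 8)) = -418/(3*8*17) = -418/408 = -418*1/408 = -209/204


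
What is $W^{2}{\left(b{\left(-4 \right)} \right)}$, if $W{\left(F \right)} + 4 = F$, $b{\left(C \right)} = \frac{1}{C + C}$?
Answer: $\frac{1089}{64} \approx 17.016$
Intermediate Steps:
$b{\left(C \right)} = \frac{1}{2 C}$
$W{\left(F \right)} = -4 + F$
$W^{2}{\left(b{\left(-4 \right)} \right)} = \left(-4 + \frac{1}{2 \left(-4\right)}\right)^{2} = \left(-4 + \frac{1}{2} \left(- \frac{1}{4}\right)\right)^{2} = \left(-4 - \frac{1}{8}\right)^{2} = \left(- \frac{33}{8}\right)^{2} = \frac{1089}{64}$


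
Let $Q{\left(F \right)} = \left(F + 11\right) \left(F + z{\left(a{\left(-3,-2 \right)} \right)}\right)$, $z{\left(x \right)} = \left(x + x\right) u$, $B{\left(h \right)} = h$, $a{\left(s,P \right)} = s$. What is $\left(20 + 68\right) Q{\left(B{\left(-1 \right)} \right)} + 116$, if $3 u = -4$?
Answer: $6276$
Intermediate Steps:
$u = - \frac{4}{3}$ ($u = \frac{1}{3} \left(-4\right) = - \frac{4}{3} \approx -1.3333$)
$z{\left(x \right)} = - \frac{8 x}{3}$ ($z{\left(x \right)} = \left(x + x\right) \left(- \frac{4}{3}\right) = 2 x \left(- \frac{4}{3}\right) = - \frac{8 x}{3}$)
$Q{\left(F \right)} = \left(8 + F\right) \left(11 + F\right)$ ($Q{\left(F \right)} = \left(F + 11\right) \left(F - -8\right) = \left(11 + F\right) \left(F + 8\right) = \left(11 + F\right) \left(8 + F\right) = \left(8 + F\right) \left(11 + F\right)$)
$\left(20 + 68\right) Q{\left(B{\left(-1 \right)} \right)} + 116 = \left(20 + 68\right) \left(88 + \left(-1\right)^{2} + 19 \left(-1\right)\right) + 116 = 88 \left(88 + 1 - 19\right) + 116 = 88 \cdot 70 + 116 = 6160 + 116 = 6276$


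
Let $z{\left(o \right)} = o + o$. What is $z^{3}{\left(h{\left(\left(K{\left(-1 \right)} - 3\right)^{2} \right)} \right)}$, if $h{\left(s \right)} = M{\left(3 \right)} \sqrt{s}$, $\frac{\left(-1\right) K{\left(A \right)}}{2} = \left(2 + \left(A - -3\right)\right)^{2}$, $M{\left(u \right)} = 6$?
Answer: $74088000$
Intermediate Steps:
$K{\left(A \right)} = - 2 \left(5 + A\right)^{2}$ ($K{\left(A \right)} = - 2 \left(2 + \left(A - -3\right)\right)^{2} = - 2 \left(2 + \left(A + 3\right)\right)^{2} = - 2 \left(2 + \left(3 + A\right)\right)^{2} = - 2 \left(5 + A\right)^{2}$)
$h{\left(s \right)} = 6 \sqrt{s}$
$z{\left(o \right)} = 2 o$
$z^{3}{\left(h{\left(\left(K{\left(-1 \right)} - 3\right)^{2} \right)} \right)} = \left(2 \cdot 6 \sqrt{\left(- 2 \left(5 - 1\right)^{2} - 3\right)^{2}}\right)^{3} = \left(2 \cdot 6 \sqrt{\left(- 2 \cdot 4^{2} - 3\right)^{2}}\right)^{3} = \left(2 \cdot 6 \sqrt{\left(\left(-2\right) 16 - 3\right)^{2}}\right)^{3} = \left(2 \cdot 6 \sqrt{\left(-32 - 3\right)^{2}}\right)^{3} = \left(2 \cdot 6 \sqrt{\left(-35\right)^{2}}\right)^{3} = \left(2 \cdot 6 \sqrt{1225}\right)^{3} = \left(2 \cdot 6 \cdot 35\right)^{3} = \left(2 \cdot 210\right)^{3} = 420^{3} = 74088000$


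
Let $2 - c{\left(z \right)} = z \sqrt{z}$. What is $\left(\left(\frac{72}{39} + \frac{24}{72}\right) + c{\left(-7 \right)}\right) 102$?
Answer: $\frac{5542}{13} + 714 i \sqrt{7} \approx 426.31 + 1889.1 i$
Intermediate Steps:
$c{\left(z \right)} = 2 - z^{\frac{3}{2}}$ ($c{\left(z \right)} = 2 - z \sqrt{z} = 2 - z^{\frac{3}{2}}$)
$\left(\left(\frac{72}{39} + \frac{24}{72}\right) + c{\left(-7 \right)}\right) 102 = \left(\left(\frac{72}{39} + \frac{24}{72}\right) + \left(2 - \left(-7\right)^{\frac{3}{2}}\right)\right) 102 = \left(\left(72 \cdot \frac{1}{39} + 24 \cdot \frac{1}{72}\right) + \left(2 - - 7 i \sqrt{7}\right)\right) 102 = \left(\left(\frac{24}{13} + \frac{1}{3}\right) + \left(2 + 7 i \sqrt{7}\right)\right) 102 = \left(\frac{85}{39} + \left(2 + 7 i \sqrt{7}\right)\right) 102 = \left(\frac{163}{39} + 7 i \sqrt{7}\right) 102 = \frac{5542}{13} + 714 i \sqrt{7}$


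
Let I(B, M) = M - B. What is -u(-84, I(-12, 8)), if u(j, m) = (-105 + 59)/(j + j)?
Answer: -23/84 ≈ -0.27381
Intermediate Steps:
u(j, m) = -23/j (u(j, m) = -46*1/(2*j) = -23/j)
-u(-84, I(-12, 8)) = -(-23)/(-84) = -(-23)*(-1)/84 = -1*23/84 = -23/84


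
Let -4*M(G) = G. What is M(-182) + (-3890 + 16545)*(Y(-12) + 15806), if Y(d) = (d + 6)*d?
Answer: 401872271/2 ≈ 2.0094e+8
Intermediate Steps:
Y(d) = d*(6 + d) (Y(d) = (6 + d)*d = d*(6 + d))
M(G) = -G/4
M(-182) + (-3890 + 16545)*(Y(-12) + 15806) = -¼*(-182) + (-3890 + 16545)*(-12*(6 - 12) + 15806) = 91/2 + 12655*(-12*(-6) + 15806) = 91/2 + 12655*(72 + 15806) = 91/2 + 12655*15878 = 91/2 + 200936090 = 401872271/2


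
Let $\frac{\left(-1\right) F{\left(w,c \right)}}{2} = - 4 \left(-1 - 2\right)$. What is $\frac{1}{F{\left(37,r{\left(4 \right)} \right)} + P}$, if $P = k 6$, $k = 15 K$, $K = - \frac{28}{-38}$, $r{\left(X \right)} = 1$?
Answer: $\frac{19}{804} \approx 0.023632$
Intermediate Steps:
$F{\left(w,c \right)} = -24$ ($F{\left(w,c \right)} = - 2 \left(- 4 \left(-1 - 2\right)\right) = - 2 \left(\left(-4\right) \left(-3\right)\right) = \left(-2\right) 12 = -24$)
$K = \frac{14}{19}$ ($K = \left(-28\right) \left(- \frac{1}{38}\right) = \frac{14}{19} \approx 0.73684$)
$k = \frac{210}{19}$ ($k = 15 \cdot \frac{14}{19} = \frac{210}{19} \approx 11.053$)
$P = \frac{1260}{19}$ ($P = \frac{210}{19} \cdot 6 = \frac{1260}{19} \approx 66.316$)
$\frac{1}{F{\left(37,r{\left(4 \right)} \right)} + P} = \frac{1}{-24 + \frac{1260}{19}} = \frac{1}{\frac{804}{19}} = \frac{19}{804}$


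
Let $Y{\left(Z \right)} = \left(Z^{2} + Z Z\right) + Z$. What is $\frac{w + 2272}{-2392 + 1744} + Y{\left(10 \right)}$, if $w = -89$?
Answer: $\frac{133897}{648} \approx 206.63$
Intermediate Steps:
$Y{\left(Z \right)} = Z + 2 Z^{2}$ ($Y{\left(Z \right)} = \left(Z^{2} + Z^{2}\right) + Z = 2 Z^{2} + Z = Z + 2 Z^{2}$)
$\frac{w + 2272}{-2392 + 1744} + Y{\left(10 \right)} = \frac{-89 + 2272}{-2392 + 1744} + 10 \left(1 + 2 \cdot 10\right) = \frac{2183}{-648} + 10 \left(1 + 20\right) = 2183 \left(- \frac{1}{648}\right) + 10 \cdot 21 = - \frac{2183}{648} + 210 = \frac{133897}{648}$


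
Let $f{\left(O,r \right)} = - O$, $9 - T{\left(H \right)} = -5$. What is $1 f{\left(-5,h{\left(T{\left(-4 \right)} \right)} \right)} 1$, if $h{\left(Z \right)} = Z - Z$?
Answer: $5$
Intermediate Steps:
$T{\left(H \right)} = 14$ ($T{\left(H \right)} = 9 - -5 = 9 + 5 = 14$)
$h{\left(Z \right)} = 0$
$1 f{\left(-5,h{\left(T{\left(-4 \right)} \right)} \right)} 1 = 1 \left(\left(-1\right) \left(-5\right)\right) 1 = 1 \cdot 5 \cdot 1 = 5 \cdot 1 = 5$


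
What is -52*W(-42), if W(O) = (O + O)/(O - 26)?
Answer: -1092/17 ≈ -64.235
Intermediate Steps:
W(O) = 2*O/(-26 + O) (W(O) = (2*O)/(-26 + O) = 2*O/(-26 + O))
-52*W(-42) = -104*(-42)/(-26 - 42) = -104*(-42)/(-68) = -104*(-42)*(-1)/68 = -52*21/17 = -1092/17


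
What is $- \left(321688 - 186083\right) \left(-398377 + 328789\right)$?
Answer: $9436480740$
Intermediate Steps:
$- \left(321688 - 186083\right) \left(-398377 + 328789\right) = - 135605 \left(-69588\right) = \left(-1\right) \left(-9436480740\right) = 9436480740$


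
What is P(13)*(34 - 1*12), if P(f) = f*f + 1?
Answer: 3740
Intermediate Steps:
P(f) = 1 + f**2 (P(f) = f**2 + 1 = 1 + f**2)
P(13)*(34 - 1*12) = (1 + 13**2)*(34 - 1*12) = (1 + 169)*(34 - 12) = 170*22 = 3740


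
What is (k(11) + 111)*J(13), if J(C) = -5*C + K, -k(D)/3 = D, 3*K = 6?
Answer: -4914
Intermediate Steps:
K = 2 (K = (1/3)*6 = 2)
k(D) = -3*D
J(C) = 2 - 5*C (J(C) = -5*C + 2 = 2 - 5*C)
(k(11) + 111)*J(13) = (-3*11 + 111)*(2 - 5*13) = (-33 + 111)*(2 - 65) = 78*(-63) = -4914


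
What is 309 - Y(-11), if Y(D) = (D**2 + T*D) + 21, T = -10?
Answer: 57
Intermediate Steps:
Y(D) = 21 + D**2 - 10*D (Y(D) = (D**2 - 10*D) + 21 = 21 + D**2 - 10*D)
309 - Y(-11) = 309 - (21 + (-11)**2 - 10*(-11)) = 309 - (21 + 121 + 110) = 309 - 1*252 = 309 - 252 = 57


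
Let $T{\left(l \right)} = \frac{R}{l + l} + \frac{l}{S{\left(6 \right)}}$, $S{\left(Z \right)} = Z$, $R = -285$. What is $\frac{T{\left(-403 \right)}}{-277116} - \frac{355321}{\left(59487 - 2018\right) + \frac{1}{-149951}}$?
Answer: $- \frac{8925061411067976569}{1443580188665447196} \approx -6.1826$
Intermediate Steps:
$T{\left(l \right)} = - \frac{285}{2 l} + \frac{l}{6}$ ($T{\left(l \right)} = - \frac{285}{l + l} + \frac{l}{6} = - \frac{285}{2 l} + l \frac{1}{6} = - 285 \frac{1}{2 l} + \frac{l}{6} = - \frac{285}{2 l} + \frac{l}{6}$)
$\frac{T{\left(-403 \right)}}{-277116} - \frac{355321}{\left(59487 - 2018\right) + \frac{1}{-149951}} = \frac{\frac{1}{6} \frac{1}{-403} \left(-855 + \left(-403\right)^{2}\right)}{-277116} - \frac{355321}{\left(59487 - 2018\right) + \frac{1}{-149951}} = \frac{1}{6} \left(- \frac{1}{403}\right) \left(-855 + 162409\right) \left(- \frac{1}{277116}\right) - \frac{355321}{57469 - \frac{1}{149951}} = \frac{1}{6} \left(- \frac{1}{403}\right) 161554 \left(- \frac{1}{277116}\right) - \frac{355321}{\frac{8617534018}{149951}} = \left(- \frac{80777}{1209}\right) \left(- \frac{1}{277116}\right) - \frac{53280739271}{8617534018} = \frac{80777}{335033244} - \frac{53280739271}{8617534018} = - \frac{8925061411067976569}{1443580188665447196}$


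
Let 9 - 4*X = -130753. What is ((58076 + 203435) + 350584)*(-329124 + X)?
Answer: -362890926365/2 ≈ -1.8145e+11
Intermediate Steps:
X = 65381/2 (X = 9/4 - ¼*(-130753) = 9/4 + 130753/4 = 65381/2 ≈ 32691.)
((58076 + 203435) + 350584)*(-329124 + X) = ((58076 + 203435) + 350584)*(-329124 + 65381/2) = (261511 + 350584)*(-592867/2) = 612095*(-592867/2) = -362890926365/2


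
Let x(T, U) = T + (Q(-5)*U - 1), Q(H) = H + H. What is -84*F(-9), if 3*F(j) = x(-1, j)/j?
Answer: 2464/9 ≈ 273.78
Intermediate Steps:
Q(H) = 2*H
x(T, U) = -1 + T - 10*U (x(T, U) = T + ((2*(-5))*U - 1) = T + (-10*U - 1) = T + (-1 - 10*U) = -1 + T - 10*U)
F(j) = (-2 - 10*j)/(3*j) (F(j) = ((-1 - 1 - 10*j)/j)/3 = ((-2 - 10*j)/j)/3 = (-2 - 10*j)/(3*j))
-84*F(-9) = -56*(-1 - 5*(-9))/(-9) = -56*(-1)*(-1 + 45)/9 = -56*(-1)*44/9 = -84*(-88/27) = 2464/9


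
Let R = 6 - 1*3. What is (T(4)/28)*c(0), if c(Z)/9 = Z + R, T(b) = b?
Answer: 27/7 ≈ 3.8571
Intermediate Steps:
R = 3 (R = 6 - 3 = 3)
c(Z) = 27 + 9*Z (c(Z) = 9*(Z + 3) = 9*(3 + Z) = 27 + 9*Z)
(T(4)/28)*c(0) = (4/28)*(27 + 9*0) = (4*(1/28))*(27 + 0) = (⅐)*27 = 27/7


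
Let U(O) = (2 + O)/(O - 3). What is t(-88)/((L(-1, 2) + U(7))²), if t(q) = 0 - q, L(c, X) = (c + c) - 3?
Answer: 128/11 ≈ 11.636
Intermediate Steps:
L(c, X) = -3 + 2*c (L(c, X) = 2*c - 3 = -3 + 2*c)
U(O) = (2 + O)/(-3 + O)
t(q) = -q
t(-88)/((L(-1, 2) + U(7))²) = (-1*(-88))/(((-3 + 2*(-1)) + (2 + 7)/(-3 + 7))²) = 88/(((-3 - 2) + 9/4)²) = 88/((-5 + (¼)*9)²) = 88/((-5 + 9/4)²) = 88/((-11/4)²) = 88/(121/16) = 88*(16/121) = 128/11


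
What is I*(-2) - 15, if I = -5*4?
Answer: 25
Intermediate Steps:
I = -20
I*(-2) - 15 = -20*(-2) - 15 = 40 - 15 = 25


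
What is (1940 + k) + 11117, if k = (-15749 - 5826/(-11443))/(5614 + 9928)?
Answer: 2321969453061/177847106 ≈ 13056.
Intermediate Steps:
k = -180209981/177847106 (k = (-15749 - 5826*(-1/11443))/15542 = (-15749 + 5826/11443)*(1/15542) = -180209981/11443*1/15542 = -180209981/177847106 ≈ -1.0133)
(1940 + k) + 11117 = (1940 - 180209981/177847106) + 11117 = 344843175659/177847106 + 11117 = 2321969453061/177847106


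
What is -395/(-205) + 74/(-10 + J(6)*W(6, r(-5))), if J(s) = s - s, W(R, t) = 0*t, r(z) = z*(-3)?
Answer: -1122/205 ≈ -5.4732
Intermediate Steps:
r(z) = -3*z
W(R, t) = 0
J(s) = 0
-395/(-205) + 74/(-10 + J(6)*W(6, r(-5))) = -395/(-205) + 74/(-10 + 0*0) = -395*(-1/205) + 74/(-10 + 0) = 79/41 + 74/(-10) = 79/41 + 74*(-1/10) = 79/41 - 37/5 = -1122/205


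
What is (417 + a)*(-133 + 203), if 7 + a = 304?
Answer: 49980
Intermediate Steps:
a = 297 (a = -7 + 304 = 297)
(417 + a)*(-133 + 203) = (417 + 297)*(-133 + 203) = 714*70 = 49980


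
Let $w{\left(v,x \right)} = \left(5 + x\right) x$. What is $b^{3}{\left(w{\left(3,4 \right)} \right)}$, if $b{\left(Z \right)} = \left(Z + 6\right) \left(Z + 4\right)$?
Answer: $4741632000$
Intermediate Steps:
$w{\left(v,x \right)} = x \left(5 + x\right)$
$b{\left(Z \right)} = \left(4 + Z\right) \left(6 + Z\right)$ ($b{\left(Z \right)} = \left(6 + Z\right) \left(4 + Z\right) = \left(4 + Z\right) \left(6 + Z\right)$)
$b^{3}{\left(w{\left(3,4 \right)} \right)} = \left(24 + \left(4 \left(5 + 4\right)\right)^{2} + 10 \cdot 4 \left(5 + 4\right)\right)^{3} = \left(24 + \left(4 \cdot 9\right)^{2} + 10 \cdot 4 \cdot 9\right)^{3} = \left(24 + 36^{2} + 10 \cdot 36\right)^{3} = \left(24 + 1296 + 360\right)^{3} = 1680^{3} = 4741632000$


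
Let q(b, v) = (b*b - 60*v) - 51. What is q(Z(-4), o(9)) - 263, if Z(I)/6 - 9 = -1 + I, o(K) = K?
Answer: -278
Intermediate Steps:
Z(I) = 48 + 6*I (Z(I) = 54 + 6*(-1 + I) = 54 + (-6 + 6*I) = 48 + 6*I)
q(b, v) = -51 + b² - 60*v (q(b, v) = (b² - 60*v) - 51 = -51 + b² - 60*v)
q(Z(-4), o(9)) - 263 = (-51 + (48 + 6*(-4))² - 60*9) - 263 = (-51 + (48 - 24)² - 540) - 263 = (-51 + 24² - 540) - 263 = (-51 + 576 - 540) - 263 = -15 - 263 = -278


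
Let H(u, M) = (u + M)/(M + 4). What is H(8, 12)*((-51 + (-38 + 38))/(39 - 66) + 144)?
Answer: 6565/36 ≈ 182.36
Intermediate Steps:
H(u, M) = (M + u)/(4 + M)
H(8, 12)*((-51 + (-38 + 38))/(39 - 66) + 144) = ((12 + 8)/(4 + 12))*((-51 + (-38 + 38))/(39 - 66) + 144) = (20/16)*((-51 + 0)/(-27) + 144) = ((1/16)*20)*(-51*(-1/27) + 144) = 5*(17/9 + 144)/4 = (5/4)*(1313/9) = 6565/36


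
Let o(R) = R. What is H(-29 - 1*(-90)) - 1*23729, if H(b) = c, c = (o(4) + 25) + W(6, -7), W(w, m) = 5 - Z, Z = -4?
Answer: -23691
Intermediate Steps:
W(w, m) = 9 (W(w, m) = 5 - 1*(-4) = 5 + 4 = 9)
c = 38 (c = (4 + 25) + 9 = 29 + 9 = 38)
H(b) = 38
H(-29 - 1*(-90)) - 1*23729 = 38 - 1*23729 = 38 - 23729 = -23691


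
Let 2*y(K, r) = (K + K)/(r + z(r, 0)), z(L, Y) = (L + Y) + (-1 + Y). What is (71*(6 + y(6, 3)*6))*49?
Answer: 229614/5 ≈ 45923.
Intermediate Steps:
z(L, Y) = -1 + L + 2*Y
y(K, r) = K/(-1 + 2*r) (y(K, r) = ((K + K)/(r + (-1 + r + 2*0)))/2 = ((2*K)/(r + (-1 + r + 0)))/2 = ((2*K)/(r + (-1 + r)))/2 = ((2*K)/(-1 + 2*r))/2 = (2*K/(-1 + 2*r))/2 = K/(-1 + 2*r))
(71*(6 + y(6, 3)*6))*49 = (71*(6 + (6/(-1 + 2*3))*6))*49 = (71*(6 + (6/(-1 + 6))*6))*49 = (71*(6 + (6/5)*6))*49 = (71*(6 + 36/5))*49 = (71*(66/5))*49 = (4686/5)*49 = 229614/5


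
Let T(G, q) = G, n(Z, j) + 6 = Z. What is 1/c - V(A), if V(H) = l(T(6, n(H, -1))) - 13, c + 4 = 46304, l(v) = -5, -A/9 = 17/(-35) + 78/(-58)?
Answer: 833401/46300 ≈ 18.000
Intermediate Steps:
n(Z, j) = -6 + Z
A = 16722/1015 (A = -9*(17/(-35) + 78/(-58)) = -9*(17*(-1/35) + 78*(-1/58)) = -9*(-17/35 - 39/29) = -9*(-1858/1015) = 16722/1015 ≈ 16.475)
c = 46300 (c = -4 + 46304 = 46300)
V(H) = -18 (V(H) = -5 - 13 = -18)
1/c - V(A) = 1/46300 - 1*(-18) = 1/46300 + 18 = 833401/46300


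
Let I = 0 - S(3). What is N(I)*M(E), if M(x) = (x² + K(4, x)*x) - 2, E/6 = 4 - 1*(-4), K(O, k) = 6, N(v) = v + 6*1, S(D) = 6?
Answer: 0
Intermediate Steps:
I = -6 (I = 0 - 1*6 = 0 - 6 = -6)
N(v) = 6 + v (N(v) = v + 6 = 6 + v)
E = 48 (E = 6*(4 - 1*(-4)) = 6*(4 + 4) = 6*8 = 48)
M(x) = -2 + x² + 6*x (M(x) = (x² + 6*x) - 2 = -2 + x² + 6*x)
N(I)*M(E) = (6 - 6)*(-2 + 48² + 6*48) = 0*(-2 + 2304 + 288) = 0*2590 = 0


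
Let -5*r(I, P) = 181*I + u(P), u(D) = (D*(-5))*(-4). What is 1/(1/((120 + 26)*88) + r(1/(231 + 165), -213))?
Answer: 578160/492539513 ≈ 0.0011738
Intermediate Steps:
u(D) = 20*D (u(D) = -5*D*(-4) = 20*D)
r(I, P) = -4*P - 181*I/5 (r(I, P) = -(181*I + 20*P)/5 = -(20*P + 181*I)/5 = -4*P - 181*I/5)
1/(1/((120 + 26)*88) + r(1/(231 + 165), -213)) = 1/(1/((120 + 26)*88) + (-4*(-213) - 181/(5*(231 + 165)))) = 1/(1/(146*88) + (852 - 181/5/396)) = 1/(1/12848 + (852 - 181/5*1/396)) = 1/(1/12848 + (852 - 181/1980)) = 1/(1/12848 + 1686779/1980) = 1/(492539513/578160) = 578160/492539513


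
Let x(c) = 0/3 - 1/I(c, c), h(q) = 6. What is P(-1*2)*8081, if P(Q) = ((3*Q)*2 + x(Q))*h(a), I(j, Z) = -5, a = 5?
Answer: -2860674/5 ≈ -5.7214e+5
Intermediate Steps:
x(c) = ⅕ (x(c) = 0/3 - 1/(-5) = 0*(⅓) - 1*(-⅕) = 0 + ⅕ = ⅕)
P(Q) = 6/5 + 36*Q (P(Q) = ((3*Q)*2 + ⅕)*6 = (6*Q + ⅕)*6 = (⅕ + 6*Q)*6 = 6/5 + 36*Q)
P(-1*2)*8081 = (6/5 + 36*(-1*2))*8081 = (6/5 + 36*(-2))*8081 = (6/5 - 72)*8081 = -354/5*8081 = -2860674/5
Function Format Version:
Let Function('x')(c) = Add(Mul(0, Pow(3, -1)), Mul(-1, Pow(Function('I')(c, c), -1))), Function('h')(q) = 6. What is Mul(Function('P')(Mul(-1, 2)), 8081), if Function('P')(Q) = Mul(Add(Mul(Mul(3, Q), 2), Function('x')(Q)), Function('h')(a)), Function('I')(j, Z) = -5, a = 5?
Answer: Rational(-2860674, 5) ≈ -5.7214e+5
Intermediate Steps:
Function('x')(c) = Rational(1, 5) (Function('x')(c) = Add(Mul(0, Pow(3, -1)), Mul(-1, Pow(-5, -1))) = Add(Mul(0, Rational(1, 3)), Mul(-1, Rational(-1, 5))) = Add(0, Rational(1, 5)) = Rational(1, 5))
Function('P')(Q) = Add(Rational(6, 5), Mul(36, Q)) (Function('P')(Q) = Mul(Add(Mul(Mul(3, Q), 2), Rational(1, 5)), 6) = Mul(Add(Mul(6, Q), Rational(1, 5)), 6) = Mul(Add(Rational(1, 5), Mul(6, Q)), 6) = Add(Rational(6, 5), Mul(36, Q)))
Mul(Function('P')(Mul(-1, 2)), 8081) = Mul(Add(Rational(6, 5), Mul(36, Mul(-1, 2))), 8081) = Mul(Add(Rational(6, 5), Mul(36, -2)), 8081) = Mul(Add(Rational(6, 5), -72), 8081) = Mul(Rational(-354, 5), 8081) = Rational(-2860674, 5)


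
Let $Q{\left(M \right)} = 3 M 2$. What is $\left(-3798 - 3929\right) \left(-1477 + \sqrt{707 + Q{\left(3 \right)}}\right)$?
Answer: $11412779 - 38635 \sqrt{29} \approx 1.1205 \cdot 10^{7}$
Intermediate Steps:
$Q{\left(M \right)} = 6 M$
$\left(-3798 - 3929\right) \left(-1477 + \sqrt{707 + Q{\left(3 \right)}}\right) = \left(-3798 - 3929\right) \left(-1477 + \sqrt{707 + 6 \cdot 3}\right) = - 7727 \left(-1477 + \sqrt{707 + 18}\right) = - 7727 \left(-1477 + \sqrt{725}\right) = - 7727 \left(-1477 + 5 \sqrt{29}\right) = 11412779 - 38635 \sqrt{29}$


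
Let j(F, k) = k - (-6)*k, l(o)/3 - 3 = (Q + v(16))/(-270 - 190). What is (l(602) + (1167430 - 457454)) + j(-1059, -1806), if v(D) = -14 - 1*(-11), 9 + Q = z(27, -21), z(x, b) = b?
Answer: 320777879/460 ≈ 6.9734e+5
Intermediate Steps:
Q = -30 (Q = -9 - 21 = -30)
v(D) = -3 (v(D) = -14 + 11 = -3)
l(o) = 4239/460 (l(o) = 9 + 3*((-30 - 3)/(-270 - 190)) = 9 + 3*(-33/(-460)) = 9 + 3*(-33*(-1/460)) = 9 + 3*(33/460) = 9 + 99/460 = 4239/460)
j(F, k) = 7*k (j(F, k) = k + 6*k = 7*k)
(l(602) + (1167430 - 457454)) + j(-1059, -1806) = (4239/460 + (1167430 - 457454)) + 7*(-1806) = (4239/460 + 709976) - 12642 = 326593199/460 - 12642 = 320777879/460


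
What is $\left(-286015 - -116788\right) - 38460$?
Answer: $-207687$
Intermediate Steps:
$\left(-286015 - -116788\right) - 38460 = \left(-286015 + 116788\right) - 38460 = -169227 - 38460 = -207687$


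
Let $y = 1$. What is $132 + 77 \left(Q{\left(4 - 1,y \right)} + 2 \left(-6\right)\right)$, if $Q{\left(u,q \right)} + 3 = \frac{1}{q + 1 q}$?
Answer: $- \frac{1969}{2} \approx -984.5$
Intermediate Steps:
$Q{\left(u,q \right)} = -3 + \frac{1}{2 q}$ ($Q{\left(u,q \right)} = -3 + \frac{1}{q + 1 q} = -3 + \frac{1}{q + q} = -3 + \frac{1}{2 q}$)
$132 + 77 \left(Q{\left(4 - 1,y \right)} + 2 \left(-6\right)\right) = 132 + 77 \left(\left(-3 + \frac{1}{2 \cdot 1}\right) + 2 \left(-6\right)\right) = 132 + 77 \left(\left(-3 + \frac{1}{2} \cdot 1\right) - 12\right) = 132 + 77 \left(\left(-3 + \frac{1}{2}\right) - 12\right) = 132 + 77 \left(- \frac{5}{2} - 12\right) = 132 + 77 \left(- \frac{29}{2}\right) = 132 - \frac{2233}{2} = - \frac{1969}{2}$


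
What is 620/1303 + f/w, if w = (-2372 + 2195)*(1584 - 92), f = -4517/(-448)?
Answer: 73346086189/154157450496 ≈ 0.47579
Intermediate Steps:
f = 4517/448 (f = -4517*(-1/448) = 4517/448 ≈ 10.083)
w = -264084 (w = -177*1492 = -264084)
620/1303 + f/w = 620/1303 + (4517/448)/(-264084) = 620*(1/1303) + (4517/448)*(-1/264084) = 620/1303 - 4517/118309632 = 73346086189/154157450496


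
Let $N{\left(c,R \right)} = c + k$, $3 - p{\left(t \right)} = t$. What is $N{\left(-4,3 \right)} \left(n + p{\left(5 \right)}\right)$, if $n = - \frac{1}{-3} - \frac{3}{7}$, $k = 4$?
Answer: $0$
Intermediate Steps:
$p{\left(t \right)} = 3 - t$
$n = - \frac{2}{21}$ ($n = \left(-1\right) \left(- \frac{1}{3}\right) - \frac{3}{7} = \frac{1}{3} - \frac{3}{7} = - \frac{2}{21} \approx -0.095238$)
$N{\left(c,R \right)} = 4 + c$ ($N{\left(c,R \right)} = c + 4 = 4 + c$)
$N{\left(-4,3 \right)} \left(n + p{\left(5 \right)}\right) = \left(4 - 4\right) \left(- \frac{2}{21} + \left(3 - 5\right)\right) = 0 \left(- \frac{2}{21} + \left(3 - 5\right)\right) = 0 \left(- \frac{2}{21} - 2\right) = 0 \left(- \frac{44}{21}\right) = 0$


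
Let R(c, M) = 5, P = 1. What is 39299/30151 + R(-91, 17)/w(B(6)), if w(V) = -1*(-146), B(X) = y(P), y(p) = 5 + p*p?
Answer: 5888409/4402046 ≈ 1.3377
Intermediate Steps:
y(p) = 5 + p**2
B(X) = 6 (B(X) = 5 + 1**2 = 5 + 1 = 6)
w(V) = 146
39299/30151 + R(-91, 17)/w(B(6)) = 39299/30151 + 5/146 = 5888409/4402046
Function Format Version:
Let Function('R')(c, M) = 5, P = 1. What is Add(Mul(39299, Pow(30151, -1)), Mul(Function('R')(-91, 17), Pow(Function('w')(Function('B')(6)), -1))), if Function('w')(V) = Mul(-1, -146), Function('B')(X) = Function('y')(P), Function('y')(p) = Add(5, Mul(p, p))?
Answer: Rational(5888409, 4402046) ≈ 1.3377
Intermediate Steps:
Function('y')(p) = Add(5, Pow(p, 2))
Function('B')(X) = 6 (Function('B')(X) = Add(5, Pow(1, 2)) = Add(5, 1) = 6)
Function('w')(V) = 146
Add(Mul(39299, Pow(30151, -1)), Mul(Function('R')(-91, 17), Pow(Function('w')(Function('B')(6)), -1))) = Add(Mul(39299, Pow(30151, -1)), Mul(5, Pow(146, -1))) = Add(Mul(39299, Rational(1, 30151)), Mul(5, Rational(1, 146))) = Add(Rational(39299, 30151), Rational(5, 146)) = Rational(5888409, 4402046)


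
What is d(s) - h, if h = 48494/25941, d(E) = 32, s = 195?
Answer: 781618/25941 ≈ 30.131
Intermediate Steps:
h = 48494/25941 (h = 48494*(1/25941) = 48494/25941 ≈ 1.8694)
d(s) - h = 32 - 1*48494/25941 = 32 - 48494/25941 = 781618/25941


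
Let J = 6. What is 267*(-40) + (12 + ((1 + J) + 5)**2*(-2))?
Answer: -10956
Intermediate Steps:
267*(-40) + (12 + ((1 + J) + 5)**2*(-2)) = 267*(-40) + (12 + ((1 + 6) + 5)**2*(-2)) = -10680 + (12 + (7 + 5)**2*(-2)) = -10680 + (12 + 12**2*(-2)) = -10680 + (12 + 144*(-2)) = -10680 + (12 - 288) = -10680 - 276 = -10956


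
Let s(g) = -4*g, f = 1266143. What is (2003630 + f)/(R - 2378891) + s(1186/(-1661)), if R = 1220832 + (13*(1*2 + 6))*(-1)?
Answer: 63232319/1923708743 ≈ 0.032870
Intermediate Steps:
R = 1220728 (R = 1220832 + (13*(2 + 6))*(-1) = 1220832 + (13*8)*(-1) = 1220832 + 104*(-1) = 1220832 - 104 = 1220728)
(2003630 + f)/(R - 2378891) + s(1186/(-1661)) = (2003630 + 1266143)/(1220728 - 2378891) - 4744/(-1661) = 3269773/(-1158163) - 4744*(-1)/1661 = 3269773*(-1/1158163) - 4*(-1186/1661) = -3269773/1158163 + 4744/1661 = 63232319/1923708743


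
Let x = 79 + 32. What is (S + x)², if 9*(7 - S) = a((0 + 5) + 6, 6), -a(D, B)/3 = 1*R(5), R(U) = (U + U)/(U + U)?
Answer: 126025/9 ≈ 14003.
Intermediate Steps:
R(U) = 1 (R(U) = (2*U)/((2*U)) = (2*U)*(1/(2*U)) = 1)
a(D, B) = -3
S = 22/3 (S = 7 - ⅑*(-3) = 7 + ⅓ = 22/3 ≈ 7.3333)
x = 111
(S + x)² = (22/3 + 111)² = (355/3)² = 126025/9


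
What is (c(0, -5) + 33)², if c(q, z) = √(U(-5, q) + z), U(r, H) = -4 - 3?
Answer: 1077 + 132*I*√3 ≈ 1077.0 + 228.63*I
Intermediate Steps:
U(r, H) = -7
c(q, z) = √(-7 + z)
(c(0, -5) + 33)² = (√(-7 - 5) + 33)² = (√(-12) + 33)² = (2*I*√3 + 33)² = (33 + 2*I*√3)²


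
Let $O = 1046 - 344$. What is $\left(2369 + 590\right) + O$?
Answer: $3661$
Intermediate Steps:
$O = 702$ ($O = 1046 - 344 = 702$)
$\left(2369 + 590\right) + O = \left(2369 + 590\right) + 702 = 2959 + 702 = 3661$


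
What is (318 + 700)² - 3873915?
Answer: -2837591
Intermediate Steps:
(318 + 700)² - 3873915 = 1018² - 3873915 = 1036324 - 3873915 = -2837591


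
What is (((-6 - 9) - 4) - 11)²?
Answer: 900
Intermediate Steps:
(((-6 - 9) - 4) - 11)² = ((-15 - 4) - 11)² = (-19 - 11)² = (-30)² = 900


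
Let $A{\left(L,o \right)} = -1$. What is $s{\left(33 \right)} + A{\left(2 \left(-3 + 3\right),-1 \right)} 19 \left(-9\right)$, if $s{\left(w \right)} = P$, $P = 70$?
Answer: $241$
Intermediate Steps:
$s{\left(w \right)} = 70$
$s{\left(33 \right)} + A{\left(2 \left(-3 + 3\right),-1 \right)} 19 \left(-9\right) = 70 + \left(-1\right) 19 \left(-9\right) = 70 - -171 = 70 + 171 = 241$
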